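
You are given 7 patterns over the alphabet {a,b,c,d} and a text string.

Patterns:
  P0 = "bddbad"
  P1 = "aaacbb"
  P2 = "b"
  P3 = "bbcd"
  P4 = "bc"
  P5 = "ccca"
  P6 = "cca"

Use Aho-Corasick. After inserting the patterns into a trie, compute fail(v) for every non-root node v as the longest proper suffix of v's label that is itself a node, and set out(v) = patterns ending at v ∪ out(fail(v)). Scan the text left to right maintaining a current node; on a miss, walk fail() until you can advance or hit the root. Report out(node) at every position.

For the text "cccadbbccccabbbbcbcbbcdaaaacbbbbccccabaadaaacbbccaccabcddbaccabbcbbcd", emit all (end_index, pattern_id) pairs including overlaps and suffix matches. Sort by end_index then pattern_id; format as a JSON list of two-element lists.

Build automaton:
Trie nodes:
  n0 'ε': a→7 b→1 c→17
  n1 'b': b→13 c→16 d→2  [P2 ends]
  n2 'bd': d→3
  n3 'bdd': b→4
  n4 'bddb': a→5
  n5 'bddba': d→6
  n6 'bddbad': ·  [P0 ends]
  n7 'a': a→8
  n8 'aa': a→9
  n9 'aaa': c→10
  n10 'aaac': b→11
  n11 'aaacb': b→12
  n12 'aaacbb': ·  [P1 ends]
  n13 'bb': c→14
  n14 'bbc': d→15
  n15 'bbcd': ·  [P3 ends]
  n16 'bc': ·  [P4 ends]
  n17 'c': c→18
  n18 'cc': a→21 c→19
  n19 'ccc': a→20
  n20 'ccca': ·  [P5 ends]
  n21 'cca': ·  [P6 ends]

BFS fail/out derivation:
  fail(1) 'b': from fail(0)=0 chase 'b': 0 ⇒ 0;  out={2}∪out(0)={2}
  fail(7) 'a': from fail(0)=0 chase 'a': 0 ⇒ 0;  out=∅∪out(0)=∅
  fail(17) 'c': from fail(0)=0 chase 'c': 0 ⇒ 0;  out=∅∪out(0)=∅
  fail(2) 'bd': from fail(1)=0 chase 'd': 0 ⇒ 0;  out=∅∪out(0)=∅
  fail(8) 'aa': from fail(7)=0 chase 'a': 0 ⇒ 7;  out=∅∪out(7)=∅
  fail(13) 'bb': from fail(1)=0 chase 'b': 0 ⇒ 1;  out=∅∪out(1)={2}
  fail(16) 'bc': from fail(1)=0 chase 'c': 0 ⇒ 17;  out={4}∪out(17)={4}
  fail(18) 'cc': from fail(17)=0 chase 'c': 0 ⇒ 17;  out=∅∪out(17)=∅
  fail(3) 'bdd': from fail(2)=0 chase 'd': 0 ⇒ 0;  out=∅∪out(0)=∅
  fail(9) 'aaa': from fail(8)=7 chase 'a': 7 ⇒ 8;  out=∅∪out(8)=∅
  fail(14) 'bbc': from fail(13)=1 chase 'c': 1 ⇒ 16;  out=∅∪out(16)={4}
  fail(19) 'ccc': from fail(18)=17 chase 'c': 17 ⇒ 18;  out=∅∪out(18)=∅
  fail(21) 'cca': from fail(18)=17 chase 'a': 17→0 ⇒ 7;  out={6}∪out(7)={6}
  fail(4) 'bddb': from fail(3)=0 chase 'b': 0 ⇒ 1;  out=∅∪out(1)={2}
  fail(10) 'aaac': from fail(9)=8 chase 'c': 8→7→0 ⇒ 17;  out=∅∪out(17)=∅
  fail(15) 'bbcd': from fail(14)=16 chase 'd': 16→17→0 ⇒ 0;  out={3}∪out(0)={3}
  fail(20) 'ccca': from fail(19)=18 chase 'a': 18 ⇒ 21;  out={5}∪out(21)={5,6}
  fail(5) 'bddba': from fail(4)=1 chase 'a': 1→0 ⇒ 7;  out=∅∪out(7)=∅
  fail(11) 'aaacb': from fail(10)=17 chase 'b': 17→0 ⇒ 1;  out=∅∪out(1)={2}
  fail(6) 'bddbad': from fail(5)=7 chase 'd': 7→0 ⇒ 0;  out={0}∪out(0)={0}
  fail(12) 'aaacbb': from fail(11)=1 chase 'b': 1 ⇒ 13;  out={1}∪out(13)={1,2}

Text stream:
pos 0 'c': at 17
pos 1 'c': at 18
pos 2 'c': at 19
pos 3 'a': at 20  ** P5@[0:3],P6@[1:3]
pos 4 'd': at 0 (via fail)
pos 5 'b': at 1  ** P2@[5:5]
pos 6 'b': at 13  ** P2@[6:6]
pos 7 'c': at 14  ** P4@[6:7]
pos 8 'c': at 18 (via fail)
pos 9 'c': at 19
pos 10 'c': at 19 (via fail)
pos 11 'a': at 20  ** P5@[8:11],P6@[9:11]
pos 12 'b': at 1 (via fail)  ** P2@[12:12]
pos 13 'b': at 13  ** P2@[13:13]
pos 14 'b': at 13 (via fail)  ** P2@[14:14]
pos 15 'b': at 13 (via fail)  ** P2@[15:15]
pos 16 'c': at 14  ** P4@[15:16]
pos 17 'b': at 1 (via fail)  ** P2@[17:17]
pos 18 'c': at 16  ** P4@[17:18]
pos 19 'b': at 1 (via fail)  ** P2@[19:19]
pos 20 'b': at 13  ** P2@[20:20]
pos 21 'c': at 14  ** P4@[20:21]
pos 22 'd': at 15  ** P3@[19:22]
pos 23 'a': at 7 (via fail)
pos 24 'a': at 8
pos 25 'a': at 9
pos 26 'a': at 9 (via fail)
pos 27 'c': at 10
pos 28 'b': at 11  ** P2@[28:28]
pos 29 'b': at 12  ** P1@[24:29],P2@[29:29]
pos 30 'b': at 13 (via fail)  ** P2@[30:30]
pos 31 'b': at 13 (via fail)  ** P2@[31:31]
pos 32 'c': at 14  ** P4@[31:32]
pos 33 'c': at 18 (via fail)
pos 34 'c': at 19
pos 35 'c': at 19 (via fail)
pos 36 'a': at 20  ** P5@[33:36],P6@[34:36]
pos 37 'b': at 1 (via fail)  ** P2@[37:37]
pos 38 'a': at 7 (via fail)
pos 39 'a': at 8
pos 40 'd': at 0 (via fail)
pos 41 'a': at 7
pos 42 'a': at 8
pos 43 'a': at 9
pos 44 'c': at 10
pos 45 'b': at 11  ** P2@[45:45]
pos 46 'b': at 12  ** P1@[41:46],P2@[46:46]
pos 47 'c': at 14 (via fail)  ** P4@[46:47]
pos 48 'c': at 18 (via fail)
pos 49 'a': at 21  ** P6@[47:49]
pos 50 'c': at 17 (via fail)
pos 51 'c': at 18
pos 52 'a': at 21  ** P6@[50:52]
pos 53 'b': at 1 (via fail)  ** P2@[53:53]
pos 54 'c': at 16  ** P4@[53:54]
pos 55 'd': at 0 (via fail)
pos 56 'd': at 0
pos 57 'b': at 1  ** P2@[57:57]
pos 58 'a': at 7 (via fail)
pos 59 'c': at 17 (via fail)
pos 60 'c': at 18
pos 61 'a': at 21  ** P6@[59:61]
pos 62 'b': at 1 (via fail)  ** P2@[62:62]
pos 63 'b': at 13  ** P2@[63:63]
pos 64 'c': at 14  ** P4@[63:64]
pos 65 'b': at 1 (via fail)  ** P2@[65:65]
pos 66 'b': at 13  ** P2@[66:66]
pos 67 'c': at 14  ** P4@[66:67]
pos 68 'd': at 15  ** P3@[65:68]

Matches: [[3,5],[3,6],[5,2],[6,2],[7,4],[11,5],[11,6],[12,2],[13,2],[14,2],[15,2],[16,4],[17,2],[18,4],[19,2],[20,2],[21,4],[22,3],[28,2],[29,1],[29,2],[30,2],[31,2],[32,4],[36,5],[36,6],[37,2],[45,2],[46,1],[46,2],[47,4],[49,6],[52,6],[53,2],[54,4],[57,2],[61,6],[62,2],[63,2],[64,4],[65,2],[66,2],[67,4],[68,3]]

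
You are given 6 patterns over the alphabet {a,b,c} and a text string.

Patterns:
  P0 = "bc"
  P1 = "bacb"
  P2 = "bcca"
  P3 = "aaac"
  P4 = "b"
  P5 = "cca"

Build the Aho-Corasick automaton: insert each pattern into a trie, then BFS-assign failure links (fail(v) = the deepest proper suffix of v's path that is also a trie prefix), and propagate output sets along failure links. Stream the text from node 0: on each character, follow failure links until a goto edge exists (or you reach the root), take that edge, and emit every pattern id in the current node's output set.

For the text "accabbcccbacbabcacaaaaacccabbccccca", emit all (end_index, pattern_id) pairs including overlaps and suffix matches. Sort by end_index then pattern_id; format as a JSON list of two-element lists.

Construct AC machine:
Trie (insert patterns):
  n0 'ε': a→8 b→1 c→12
  n1 'b': a→3 c→2  [P4 ends]
  n2 'bc': c→6  [P0 ends]
  n3 'ba': c→4
  n4 'bac': b→5
  n5 'bacb': ·  [P1 ends]
  n6 'bcc': a→7
  n7 'bcca': ·  [P2 ends]
  n8 'a': a→9
  n9 'aa': a→10
  n10 'aaa': c→11
  n11 'aaac': ·  [P3 ends]
  n12 'c': c→13
  n13 'cc': a→14
  n14 'cca': ·  [P5 ends]

Failure links (BFS by depth):
  n1('b'): parent n0 fail=0; on 'b' 0 → fail=0;  out {4}∪∅={4}
  n8('a'): parent n0 fail=0; on 'a' 0 → fail=0;  out ∅∪∅=∅
  n12('c'): parent n0 fail=0; on 'c' 0 → fail=0;  out ∅∪∅=∅
  n2('bc'): parent n1 fail=0; on 'c' 0 → fail=12;  out {0}∪∅={0}
  n3('ba'): parent n1 fail=0; on 'a' 0 → fail=8;  out ∅∪∅=∅
  n9('aa'): parent n8 fail=0; on 'a' 0 → fail=8;  out ∅∪∅=∅
  n13('cc'): parent n12 fail=0; on 'c' 0 → fail=12;  out ∅∪∅=∅
  n4('bac'): parent n3 fail=8; on 'c' 8→0 → fail=12;  out ∅∪∅=∅
  n6('bcc'): parent n2 fail=12; on 'c' 12 → fail=13;  out ∅∪∅=∅
  n10('aaa'): parent n9 fail=8; on 'a' 8 → fail=9;  out ∅∪∅=∅
  n14('cca'): parent n13 fail=12; on 'a' 12→0 → fail=8;  out {5}∪∅={5}
  n5('bacb'): parent n4 fail=12; on 'b' 12→0 → fail=1;  out {1}∪{4}={1,4}
  n7('bcca'): parent n6 fail=13; on 'a' 13 → fail=14;  out {2}∪{5}={2,5}
  n11('aaac'): parent n10 fail=9; on 'c' 9→8→0 → fail=12;  out {3}∪∅={3}

Run:
[0] read 'a'  n0⇒n8
[1] read 'c'  n8⇒n12 (fail-walked)
[2] read 'c'  n12⇒n13
[3] read 'a'  n13⇒n14  ** P5@[1:3]
[4] read 'b'  n14⇒n1 (fail-walked)  ** P4@[4:4]
[5] read 'b'  n1⇒n1 (fail-walked)  ** P4@[5:5]
[6] read 'c'  n1⇒n2  ** P0@[5:6]
[7] read 'c'  n2⇒n6
[8] read 'c'  n6⇒n13 (fail-walked)
[9] read 'b'  n13⇒n1 (fail-walked)  ** P4@[9:9]
[10] read 'a'  n1⇒n3
[11] read 'c'  n3⇒n4
[12] read 'b'  n4⇒n5  ** P1@[9:12],P4@[12:12]
[13] read 'a'  n5⇒n3 (fail-walked)
[14] read 'b'  n3⇒n1 (fail-walked)  ** P4@[14:14]
[15] read 'c'  n1⇒n2  ** P0@[14:15]
[16] read 'a'  n2⇒n8 (fail-walked)
[17] read 'c'  n8⇒n12 (fail-walked)
[18] read 'a'  n12⇒n8 (fail-walked)
[19] read 'a'  n8⇒n9
[20] read 'a'  n9⇒n10
[21] read 'a'  n10⇒n10 (fail-walked)
[22] read 'a'  n10⇒n10 (fail-walked)
[23] read 'c'  n10⇒n11  ** P3@[20:23]
[24] read 'c'  n11⇒n13 (fail-walked)
[25] read 'c'  n13⇒n13 (fail-walked)
[26] read 'a'  n13⇒n14  ** P5@[24:26]
[27] read 'b'  n14⇒n1 (fail-walked)  ** P4@[27:27]
[28] read 'b'  n1⇒n1 (fail-walked)  ** P4@[28:28]
[29] read 'c'  n1⇒n2  ** P0@[28:29]
[30] read 'c'  n2⇒n6
[31] read 'c'  n6⇒n13 (fail-walked)
[32] read 'c'  n13⇒n13 (fail-walked)
[33] read 'c'  n13⇒n13 (fail-walked)
[34] read 'a'  n13⇒n14  ** P5@[32:34]

All matches (sorted): [[3,5],[4,4],[5,4],[6,0],[9,4],[12,1],[12,4],[14,4],[15,0],[23,3],[26,5],[27,4],[28,4],[29,0],[34,5]]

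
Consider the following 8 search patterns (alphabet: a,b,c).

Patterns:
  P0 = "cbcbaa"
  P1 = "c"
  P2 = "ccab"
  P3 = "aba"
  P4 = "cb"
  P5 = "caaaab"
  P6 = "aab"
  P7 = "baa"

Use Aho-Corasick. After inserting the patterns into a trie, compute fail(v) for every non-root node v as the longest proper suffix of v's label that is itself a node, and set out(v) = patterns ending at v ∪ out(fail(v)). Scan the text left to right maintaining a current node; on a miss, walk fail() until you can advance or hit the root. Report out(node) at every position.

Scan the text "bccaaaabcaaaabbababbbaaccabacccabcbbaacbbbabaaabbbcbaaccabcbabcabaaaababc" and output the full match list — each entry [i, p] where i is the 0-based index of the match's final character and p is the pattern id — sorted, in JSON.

Build automaton:
Trie (insert patterns):
  n0 'ε': a→10 b→20 c→1
  n1 'c': a→13 b→2 c→7  [P1 ends]
  n2 'cb': c→3  [P4 ends]
  n3 'cbc': b→4
  n4 'cbcb': a→5
  n5 'cbcba': a→6
  n6 'cbcbaa': ·  [P0 ends]
  n7 'cc': a→8
  n8 'cca': b→9
  n9 'ccab': ·  [P2 ends]
  n10 'a': a→18 b→11
  n11 'ab': a→12
  n12 'aba': ·  [P3 ends]
  n13 'ca': a→14
  n14 'caa': a→15
  n15 'caaa': a→16
  n16 'caaaa': b→17
  n17 'caaaab': ·  [P5 ends]
  n18 'aa': b→19
  n19 'aab': ·  [P6 ends]
  n20 'b': a→21
  n21 'ba': a→22
  n22 'baa': ·  [P7 ends]

BFS fail/out derivation:
  n1('c'): parent n0 fail=0; on 'c' 0 → fail=0;  out {1}∪∅={1}
  n10('a'): parent n0 fail=0; on 'a' 0 → fail=0;  out ∅∪∅=∅
  n20('b'): parent n0 fail=0; on 'b' 0 → fail=0;  out ∅∪∅=∅
  n2('cb'): parent n1 fail=0; on 'b' 0 → fail=20;  out {4}∪∅={4}
  n7('cc'): parent n1 fail=0; on 'c' 0 → fail=1;  out ∅∪{1}={1}
  n11('ab'): parent n10 fail=0; on 'b' 0 → fail=20;  out ∅∪∅=∅
  n13('ca'): parent n1 fail=0; on 'a' 0 → fail=10;  out ∅∪∅=∅
  n18('aa'): parent n10 fail=0; on 'a' 0 → fail=10;  out ∅∪∅=∅
  n21('ba'): parent n20 fail=0; on 'a' 0 → fail=10;  out ∅∪∅=∅
  n3('cbc'): parent n2 fail=20; on 'c' 20→0 → fail=1;  out ∅∪{1}={1}
  n8('cca'): parent n7 fail=1; on 'a' 1 → fail=13;  out ∅∪∅=∅
  n12('aba'): parent n11 fail=20; on 'a' 20 → fail=21;  out {3}∪∅={3}
  n14('caa'): parent n13 fail=10; on 'a' 10 → fail=18;  out ∅∪∅=∅
  n19('aab'): parent n18 fail=10; on 'b' 10 → fail=11;  out {6}∪∅={6}
  n22('baa'): parent n21 fail=10; on 'a' 10 → fail=18;  out {7}∪∅={7}
  n4('cbcb'): parent n3 fail=1; on 'b' 1 → fail=2;  out ∅∪{4}={4}
  n9('ccab'): parent n8 fail=13; on 'b' 13→10 → fail=11;  out {2}∪∅={2}
  n15('caaa'): parent n14 fail=18; on 'a' 18→10 → fail=18;  out ∅∪∅=∅
  n5('cbcba'): parent n4 fail=2; on 'a' 2→20 → fail=21;  out ∅∪∅=∅
  n16('caaaa'): parent n15 fail=18; on 'a' 18→10 → fail=18;  out ∅∪∅=∅
  n6('cbcbaa'): parent n5 fail=21; on 'a' 21 → fail=22;  out {0}∪{7}={0,7}
  n17('caaaab'): parent n16 fail=18; on 'b' 18 → fail=19;  out {5}∪{6}={5,6}

Run:
i=0 'b': node 0→20
i=1 'c': node 20→1 (fail-walked)  ** P1@[1:1]
i=2 'c': node 1→7  ** P1@[2:2]
i=3 'a': node 7→8
i=4 'a': node 8→14 (fail-walked)
i=5 'a': node 14→15
i=6 'a': node 15→16
i=7 'b': node 16→17  ** P5@[2:7],P6@[5:7]
i=8 'c': node 17→1 (fail-walked)  ** P1@[8:8]
i=9 'a': node 1→13
i=10 'a': node 13→14
i=11 'a': node 14→15
i=12 'a': node 15→16
i=13 'b': node 16→17  ** P5@[8:13],P6@[11:13]
i=14 'b': node 17→20 (fail-walked)
i=15 'a': node 20→21
i=16 'b': node 21→11 (fail-walked)
i=17 'a': node 11→12  ** P3@[15:17]
i=18 'b': node 12→11 (fail-walked)
i=19 'b': node 11→20 (fail-walked)
i=20 'b': node 20→20 (fail-walked)
i=21 'a': node 20→21
i=22 'a': node 21→22  ** P7@[20:22]
i=23 'c': node 22→1 (fail-walked)  ** P1@[23:23]
i=24 'c': node 1→7  ** P1@[24:24]
i=25 'a': node 7→8
i=26 'b': node 8→9  ** P2@[23:26]
i=27 'a': node 9→12 (fail-walked)  ** P3@[25:27]
i=28 'c': node 12→1 (fail-walked)  ** P1@[28:28]
i=29 'c': node 1→7  ** P1@[29:29]
i=30 'c': node 7→7 (fail-walked)  ** P1@[30:30]
i=31 'a': node 7→8
i=32 'b': node 8→9  ** P2@[29:32]
i=33 'c': node 9→1 (fail-walked)  ** P1@[33:33]
i=34 'b': node 1→2  ** P4@[33:34]
i=35 'b': node 2→20 (fail-walked)
i=36 'a': node 20→21
i=37 'a': node 21→22  ** P7@[35:37]
i=38 'c': node 22→1 (fail-walked)  ** P1@[38:38]
i=39 'b': node 1→2  ** P4@[38:39]
i=40 'b': node 2→20 (fail-walked)
i=41 'b': node 20→20 (fail-walked)
i=42 'a': node 20→21
i=43 'b': node 21→11 (fail-walked)
i=44 'a': node 11→12  ** P3@[42:44]
i=45 'a': node 12→22 (fail-walked)  ** P7@[43:45]
i=46 'a': node 22→18 (fail-walked)
i=47 'b': node 18→19  ** P6@[45:47]
i=48 'b': node 19→20 (fail-walked)
i=49 'b': node 20→20 (fail-walked)
i=50 'c': node 20→1 (fail-walked)  ** P1@[50:50]
i=51 'b': node 1→2  ** P4@[50:51]
i=52 'a': node 2→21 (fail-walked)
i=53 'a': node 21→22  ** P7@[51:53]
i=54 'c': node 22→1 (fail-walked)  ** P1@[54:54]
i=55 'c': node 1→7  ** P1@[55:55]
i=56 'a': node 7→8
i=57 'b': node 8→9  ** P2@[54:57]
i=58 'c': node 9→1 (fail-walked)  ** P1@[58:58]
i=59 'b': node 1→2  ** P4@[58:59]
i=60 'a': node 2→21 (fail-walked)
i=61 'b': node 21→11 (fail-walked)
i=62 'c': node 11→1 (fail-walked)  ** P1@[62:62]
i=63 'a': node 1→13
i=64 'b': node 13→11 (fail-walked)
i=65 'a': node 11→12  ** P3@[63:65]
i=66 'a': node 12→22 (fail-walked)  ** P7@[64:66]
i=67 'a': node 22→18 (fail-walked)
i=68 'a': node 18→18 (fail-walked)
i=69 'b': node 18→19  ** P6@[67:69]
i=70 'a': node 19→12 (fail-walked)  ** P3@[68:70]
i=71 'b': node 12→11 (fail-walked)
i=72 'c': node 11→1 (fail-walked)  ** P1@[72:72]

Matches: [[1,1],[2,1],[7,5],[7,6],[8,1],[13,5],[13,6],[17,3],[22,7],[23,1],[24,1],[26,2],[27,3],[28,1],[29,1],[30,1],[32,2],[33,1],[34,4],[37,7],[38,1],[39,4],[44,3],[45,7],[47,6],[50,1],[51,4],[53,7],[54,1],[55,1],[57,2],[58,1],[59,4],[62,1],[65,3],[66,7],[69,6],[70,3],[72,1]]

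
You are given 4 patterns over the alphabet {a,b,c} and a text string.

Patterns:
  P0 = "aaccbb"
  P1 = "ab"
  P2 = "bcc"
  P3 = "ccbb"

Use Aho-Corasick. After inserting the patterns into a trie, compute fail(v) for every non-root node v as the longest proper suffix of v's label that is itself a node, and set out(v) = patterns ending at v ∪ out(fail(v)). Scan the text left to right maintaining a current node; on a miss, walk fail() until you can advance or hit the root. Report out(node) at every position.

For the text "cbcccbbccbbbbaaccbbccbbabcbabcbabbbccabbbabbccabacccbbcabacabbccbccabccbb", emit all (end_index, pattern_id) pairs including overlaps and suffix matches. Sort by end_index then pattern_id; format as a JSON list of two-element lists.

Build automaton:
Trie nodes:
  n0 'ε': a→1 b→8 c→11
  n1 'a': a→2 b→7
  n2 'aa': c→3
  n3 'aac': c→4
  n4 'aacc': b→5
  n5 'aaccb': b→6
  n6 'aaccbb': ·  [P0 ends]
  n7 'ab': ·  [P1 ends]
  n8 'b': c→9
  n9 'bc': c→10
  n10 'bcc': ·  [P2 ends]
  n11 'c': c→12
  n12 'cc': b→13
  n13 'ccb': b→14
  n14 'ccbb': ·  [P3 ends]

BFS fail/out derivation:
  n1('a'): parent n0 fail=0; on 'a' 0 → fail=0;  out ∅∪∅=∅
  n8('b'): parent n0 fail=0; on 'b' 0 → fail=0;  out ∅∪∅=∅
  n11('c'): parent n0 fail=0; on 'c' 0 → fail=0;  out ∅∪∅=∅
  n2('aa'): parent n1 fail=0; on 'a' 0 → fail=1;  out ∅∪∅=∅
  n7('ab'): parent n1 fail=0; on 'b' 0 → fail=8;  out {1}∪∅={1}
  n9('bc'): parent n8 fail=0; on 'c' 0 → fail=11;  out ∅∪∅=∅
  n12('cc'): parent n11 fail=0; on 'c' 0 → fail=11;  out ∅∪∅=∅
  n3('aac'): parent n2 fail=1; on 'c' 1→0 → fail=11;  out ∅∪∅=∅
  n10('bcc'): parent n9 fail=11; on 'c' 11 → fail=12;  out {2}∪∅={2}
  n13('ccb'): parent n12 fail=11; on 'b' 11→0 → fail=8;  out ∅∪∅=∅
  n4('aacc'): parent n3 fail=11; on 'c' 11 → fail=12;  out ∅∪∅=∅
  n14('ccbb'): parent n13 fail=8; on 'b' 8→0 → fail=8;  out {3}∪∅={3}
  n5('aaccb'): parent n4 fail=12; on 'b' 12 → fail=13;  out ∅∪∅=∅
  n6('aaccbb'): parent n5 fail=13; on 'b' 13 → fail=14;  out {0}∪{3}={0,3}

Run:
pos 0 'c': at 11
pos 1 'b': at 8 (fail-walked)
pos 2 'c': at 9
pos 3 'c': at 10  → match P2@[1:3]
pos 4 'c': at 12 (fail-walked)
pos 5 'b': at 13
pos 6 'b': at 14  → match P3@[3:6]
pos 7 'c': at 9 (fail-walked)
pos 8 'c': at 10  → match P2@[6:8]
pos 9 'b': at 13 (fail-walked)
pos 10 'b': at 14  → match P3@[7:10]
pos 11 'b': at 8 (fail-walked)
pos 12 'b': at 8 (fail-walked)
pos 13 'a': at 1 (fail-walked)
pos 14 'a': at 2
pos 15 'c': at 3
pos 16 'c': at 4
pos 17 'b': at 5
pos 18 'b': at 6  → match P0@[13:18],P3@[15:18]
pos 19 'c': at 9 (fail-walked)
pos 20 'c': at 10  → match P2@[18:20]
pos 21 'b': at 13 (fail-walked)
pos 22 'b': at 14  → match P3@[19:22]
pos 23 'a': at 1 (fail-walked)
pos 24 'b': at 7  → match P1@[23:24]
pos 25 'c': at 9 (fail-walked)
pos 26 'b': at 8 (fail-walked)
pos 27 'a': at 1 (fail-walked)
pos 28 'b': at 7  → match P1@[27:28]
pos 29 'c': at 9 (fail-walked)
pos 30 'b': at 8 (fail-walked)
pos 31 'a': at 1 (fail-walked)
pos 32 'b': at 7  → match P1@[31:32]
pos 33 'b': at 8 (fail-walked)
pos 34 'b': at 8 (fail-walked)
pos 35 'c': at 9
pos 36 'c': at 10  → match P2@[34:36]
pos 37 'a': at 1 (fail-walked)
pos 38 'b': at 7  → match P1@[37:38]
pos 39 'b': at 8 (fail-walked)
pos 40 'b': at 8 (fail-walked)
pos 41 'a': at 1 (fail-walked)
pos 42 'b': at 7  → match P1@[41:42]
pos 43 'b': at 8 (fail-walked)
pos 44 'c': at 9
pos 45 'c': at 10  → match P2@[43:45]
pos 46 'a': at 1 (fail-walked)
pos 47 'b': at 7  → match P1@[46:47]
pos 48 'a': at 1 (fail-walked)
pos 49 'c': at 11 (fail-walked)
pos 50 'c': at 12
pos 51 'c': at 12 (fail-walked)
pos 52 'b': at 13
pos 53 'b': at 14  → match P3@[50:53]
pos 54 'c': at 9 (fail-walked)
pos 55 'a': at 1 (fail-walked)
pos 56 'b': at 7  → match P1@[55:56]
pos 57 'a': at 1 (fail-walked)
pos 58 'c': at 11 (fail-walked)
pos 59 'a': at 1 (fail-walked)
pos 60 'b': at 7  → match P1@[59:60]
pos 61 'b': at 8 (fail-walked)
pos 62 'c': at 9
pos 63 'c': at 10  → match P2@[61:63]
pos 64 'b': at 13 (fail-walked)
pos 65 'c': at 9 (fail-walked)
pos 66 'c': at 10  → match P2@[64:66]
pos 67 'a': at 1 (fail-walked)
pos 68 'b': at 7  → match P1@[67:68]
pos 69 'c': at 9 (fail-walked)
pos 70 'c': at 10  → match P2@[68:70]
pos 71 'b': at 13 (fail-walked)
pos 72 'b': at 14  → match P3@[69:72]

Matches: [[3,2],[6,3],[8,2],[10,3],[18,0],[18,3],[20,2],[22,3],[24,1],[28,1],[32,1],[36,2],[38,1],[42,1],[45,2],[47,1],[53,3],[56,1],[60,1],[63,2],[66,2],[68,1],[70,2],[72,3]]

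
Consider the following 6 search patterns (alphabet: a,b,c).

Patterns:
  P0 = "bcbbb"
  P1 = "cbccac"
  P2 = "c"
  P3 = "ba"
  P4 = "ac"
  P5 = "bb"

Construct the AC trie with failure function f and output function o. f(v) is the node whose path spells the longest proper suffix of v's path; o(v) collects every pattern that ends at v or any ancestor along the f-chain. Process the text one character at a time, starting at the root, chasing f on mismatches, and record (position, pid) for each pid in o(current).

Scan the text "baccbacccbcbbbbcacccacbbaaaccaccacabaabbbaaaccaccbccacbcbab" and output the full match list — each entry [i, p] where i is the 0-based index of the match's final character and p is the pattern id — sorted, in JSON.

Construct AC machine:
Trie nodes:
  n0 'ε': a→13 b→1 c→6
  n1 'b': a→12 b→15 c→2
  n2 'bc': b→3
  n3 'bcb': b→4
  n4 'bcbb': b→5
  n5 'bcbbb': ·  [P0 ends]
  n6 'c': b→7  [P2 ends]
  n7 'cb': c→8
  n8 'cbc': c→9
  n9 'cbcc': a→10
  n10 'cbcca': c→11
  n11 'cbccac': ·  [P1 ends]
  n12 'ba': ·  [P3 ends]
  n13 'a': c→14
  n14 'ac': ·  [P4 ends]
  n15 'bb': ·  [P5 ends]

BFS fail/out derivation:
  fail(1) 'b': from fail(0)=0 chase 'b': 0 ⇒ 0;  out=∅∪out(0)=∅
  fail(6) 'c': from fail(0)=0 chase 'c': 0 ⇒ 0;  out={2}∪out(0)={2}
  fail(13) 'a': from fail(0)=0 chase 'a': 0 ⇒ 0;  out=∅∪out(0)=∅
  fail(2) 'bc': from fail(1)=0 chase 'c': 0 ⇒ 6;  out=∅∪out(6)={2}
  fail(7) 'cb': from fail(6)=0 chase 'b': 0 ⇒ 1;  out=∅∪out(1)=∅
  fail(12) 'ba': from fail(1)=0 chase 'a': 0 ⇒ 13;  out={3}∪out(13)={3}
  fail(14) 'ac': from fail(13)=0 chase 'c': 0 ⇒ 6;  out={4}∪out(6)={2,4}
  fail(15) 'bb': from fail(1)=0 chase 'b': 0 ⇒ 1;  out={5}∪out(1)={5}
  fail(3) 'bcb': from fail(2)=6 chase 'b': 6 ⇒ 7;  out=∅∪out(7)=∅
  fail(8) 'cbc': from fail(7)=1 chase 'c': 1 ⇒ 2;  out=∅∪out(2)={2}
  fail(4) 'bcbb': from fail(3)=7 chase 'b': 7→1 ⇒ 15;  out=∅∪out(15)={5}
  fail(9) 'cbcc': from fail(8)=2 chase 'c': 2→6→0 ⇒ 6;  out=∅∪out(6)={2}
  fail(5) 'bcbbb': from fail(4)=15 chase 'b': 15→1 ⇒ 15;  out={0}∪out(15)={0,5}
  fail(10) 'cbcca': from fail(9)=6 chase 'a': 6→0 ⇒ 13;  out=∅∪out(13)=∅
  fail(11) 'cbccac': from fail(10)=13 chase 'c': 13 ⇒ 14;  out={1}∪out(14)={1,2,4}

Scan:
[0] read 'b'  n0⇒n1
[1] read 'a'  n1⇒n12  → match P3@[0:1]
[2] read 'c'  n12⇒n14 ·f  → match P2@[2:2],P4@[1:2]
[3] read 'c'  n14⇒n6 ·f  → match P2@[3:3]
[4] read 'b'  n6⇒n7
[5] read 'a'  n7⇒n12 ·f  → match P3@[4:5]
[6] read 'c'  n12⇒n14 ·f  → match P2@[6:6],P4@[5:6]
[7] read 'c'  n14⇒n6 ·f  → match P2@[7:7]
[8] read 'c'  n6⇒n6 ·f  → match P2@[8:8]
[9] read 'b'  n6⇒n7
[10] read 'c'  n7⇒n8  → match P2@[10:10]
[11] read 'b'  n8⇒n3 ·f
[12] read 'b'  n3⇒n4  → match P5@[11:12]
[13] read 'b'  n4⇒n5  → match P0@[9:13],P5@[12:13]
[14] read 'b'  n5⇒n15 ·f  → match P5@[13:14]
[15] read 'c'  n15⇒n2 ·f  → match P2@[15:15]
[16] read 'a'  n2⇒n13 ·f
[17] read 'c'  n13⇒n14  → match P2@[17:17],P4@[16:17]
[18] read 'c'  n14⇒n6 ·f  → match P2@[18:18]
[19] read 'c'  n6⇒n6 ·f  → match P2@[19:19]
[20] read 'a'  n6⇒n13 ·f
[21] read 'c'  n13⇒n14  → match P2@[21:21],P4@[20:21]
[22] read 'b'  n14⇒n7 ·f
[23] read 'b'  n7⇒n15 ·f  → match P5@[22:23]
[24] read 'a'  n15⇒n12 ·f  → match P3@[23:24]
[25] read 'a'  n12⇒n13 ·f
[26] read 'a'  n13⇒n13 ·f
[27] read 'c'  n13⇒n14  → match P2@[27:27],P4@[26:27]
[28] read 'c'  n14⇒n6 ·f  → match P2@[28:28]
[29] read 'a'  n6⇒n13 ·f
[30] read 'c'  n13⇒n14  → match P2@[30:30],P4@[29:30]
[31] read 'c'  n14⇒n6 ·f  → match P2@[31:31]
[32] read 'a'  n6⇒n13 ·f
[33] read 'c'  n13⇒n14  → match P2@[33:33],P4@[32:33]
[34] read 'a'  n14⇒n13 ·f
[35] read 'b'  n13⇒n1 ·f
[36] read 'a'  n1⇒n12  → match P3@[35:36]
[37] read 'a'  n12⇒n13 ·f
[38] read 'b'  n13⇒n1 ·f
[39] read 'b'  n1⇒n15  → match P5@[38:39]
[40] read 'b'  n15⇒n15 ·f  → match P5@[39:40]
[41] read 'a'  n15⇒n12 ·f  → match P3@[40:41]
[42] read 'a'  n12⇒n13 ·f
[43] read 'a'  n13⇒n13 ·f
[44] read 'c'  n13⇒n14  → match P2@[44:44],P4@[43:44]
[45] read 'c'  n14⇒n6 ·f  → match P2@[45:45]
[46] read 'a'  n6⇒n13 ·f
[47] read 'c'  n13⇒n14  → match P2@[47:47],P4@[46:47]
[48] read 'c'  n14⇒n6 ·f  → match P2@[48:48]
[49] read 'b'  n6⇒n7
[50] read 'c'  n7⇒n8  → match P2@[50:50]
[51] read 'c'  n8⇒n9  → match P2@[51:51]
[52] read 'a'  n9⇒n10
[53] read 'c'  n10⇒n11  → match P1@[48:53],P2@[53:53],P4@[52:53]
[54] read 'b'  n11⇒n7 ·f
[55] read 'c'  n7⇒n8  → match P2@[55:55]
[56] read 'b'  n8⇒n3 ·f
[57] read 'a'  n3⇒n12 ·f  → match P3@[56:57]
[58] read 'b'  n12⇒n1 ·f

Matches: [[1,3],[2,2],[2,4],[3,2],[5,3],[6,2],[6,4],[7,2],[8,2],[10,2],[12,5],[13,0],[13,5],[14,5],[15,2],[17,2],[17,4],[18,2],[19,2],[21,2],[21,4],[23,5],[24,3],[27,2],[27,4],[28,2],[30,2],[30,4],[31,2],[33,2],[33,4],[36,3],[39,5],[40,5],[41,3],[44,2],[44,4],[45,2],[47,2],[47,4],[48,2],[50,2],[51,2],[53,1],[53,2],[53,4],[55,2],[57,3]]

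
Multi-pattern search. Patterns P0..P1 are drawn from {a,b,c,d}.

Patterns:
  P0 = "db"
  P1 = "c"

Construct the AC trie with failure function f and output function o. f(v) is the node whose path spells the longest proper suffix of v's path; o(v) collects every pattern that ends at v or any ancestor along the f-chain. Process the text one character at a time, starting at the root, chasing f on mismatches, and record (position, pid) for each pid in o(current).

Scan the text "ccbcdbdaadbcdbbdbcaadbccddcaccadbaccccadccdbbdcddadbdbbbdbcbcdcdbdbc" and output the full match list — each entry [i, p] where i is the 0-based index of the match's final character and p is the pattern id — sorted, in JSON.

Construct AC machine:
Trie (insert patterns):
  0='ε' goto c→3 d→1
  1='d' goto b→2
  2='db' goto ·  [P0 ends]
  3='c' goto ·  [P1 ends]

BFS fail/out derivation:
  fail(1) 'd': from fail(0)=0 chase 'd': 0 ⇒ 0;  out=∅∪out(0)=∅
  fail(3) 'c': from fail(0)=0 chase 'c': 0 ⇒ 0;  out={1}∪out(0)={1}
  fail(2) 'db': from fail(1)=0 chase 'b': 0 ⇒ 0;  out={0}∪out(0)={0}

Text stream:
i=0 'c': node 0→3  → match P1@[0:0]
i=1 'c': node 3→3 ·f  → match P1@[1:1]
i=2 'b': node 3→0 ·f
i=3 'c': node 0→3  → match P1@[3:3]
i=4 'd': node 3→1 ·f
i=5 'b': node 1→2  → match P0@[4:5]
i=6 'd': node 2→1 ·f
i=7 'a': node 1→0 ·f
i=8 'a': node 0→0
i=9 'd': node 0→1
i=10 'b': node 1→2  → match P0@[9:10]
i=11 'c': node 2→3 ·f  → match P1@[11:11]
i=12 'd': node 3→1 ·f
i=13 'b': node 1→2  → match P0@[12:13]
i=14 'b': node 2→0 ·f
i=15 'd': node 0→1
i=16 'b': node 1→2  → match P0@[15:16]
i=17 'c': node 2→3 ·f  → match P1@[17:17]
i=18 'a': node 3→0 ·f
i=19 'a': node 0→0
i=20 'd': node 0→1
i=21 'b': node 1→2  → match P0@[20:21]
i=22 'c': node 2→3 ·f  → match P1@[22:22]
i=23 'c': node 3→3 ·f  → match P1@[23:23]
i=24 'd': node 3→1 ·f
i=25 'd': node 1→1 ·f
i=26 'c': node 1→3 ·f  → match P1@[26:26]
i=27 'a': node 3→0 ·f
i=28 'c': node 0→3  → match P1@[28:28]
i=29 'c': node 3→3 ·f  → match P1@[29:29]
i=30 'a': node 3→0 ·f
i=31 'd': node 0→1
i=32 'b': node 1→2  → match P0@[31:32]
i=33 'a': node 2→0 ·f
i=34 'c': node 0→3  → match P1@[34:34]
i=35 'c': node 3→3 ·f  → match P1@[35:35]
i=36 'c': node 3→3 ·f  → match P1@[36:36]
i=37 'c': node 3→3 ·f  → match P1@[37:37]
i=38 'a': node 3→0 ·f
i=39 'd': node 0→1
i=40 'c': node 1→3 ·f  → match P1@[40:40]
i=41 'c': node 3→3 ·f  → match P1@[41:41]
i=42 'd': node 3→1 ·f
i=43 'b': node 1→2  → match P0@[42:43]
i=44 'b': node 2→0 ·f
i=45 'd': node 0→1
i=46 'c': node 1→3 ·f  → match P1@[46:46]
i=47 'd': node 3→1 ·f
i=48 'd': node 1→1 ·f
i=49 'a': node 1→0 ·f
i=50 'd': node 0→1
i=51 'b': node 1→2  → match P0@[50:51]
i=52 'd': node 2→1 ·f
i=53 'b': node 1→2  → match P0@[52:53]
i=54 'b': node 2→0 ·f
i=55 'b': node 0→0
i=56 'd': node 0→1
i=57 'b': node 1→2  → match P0@[56:57]
i=58 'c': node 2→3 ·f  → match P1@[58:58]
i=59 'b': node 3→0 ·f
i=60 'c': node 0→3  → match P1@[60:60]
i=61 'd': node 3→1 ·f
i=62 'c': node 1→3 ·f  → match P1@[62:62]
i=63 'd': node 3→1 ·f
i=64 'b': node 1→2  → match P0@[63:64]
i=65 'd': node 2→1 ·f
i=66 'b': node 1→2  → match P0@[65:66]
i=67 'c': node 2→3 ·f  → match P1@[67:67]

Result: [[0,1],[1,1],[3,1],[5,0],[10,0],[11,1],[13,0],[16,0],[17,1],[21,0],[22,1],[23,1],[26,1],[28,1],[29,1],[32,0],[34,1],[35,1],[36,1],[37,1],[40,1],[41,1],[43,0],[46,1],[51,0],[53,0],[57,0],[58,1],[60,1],[62,1],[64,0],[66,0],[67,1]]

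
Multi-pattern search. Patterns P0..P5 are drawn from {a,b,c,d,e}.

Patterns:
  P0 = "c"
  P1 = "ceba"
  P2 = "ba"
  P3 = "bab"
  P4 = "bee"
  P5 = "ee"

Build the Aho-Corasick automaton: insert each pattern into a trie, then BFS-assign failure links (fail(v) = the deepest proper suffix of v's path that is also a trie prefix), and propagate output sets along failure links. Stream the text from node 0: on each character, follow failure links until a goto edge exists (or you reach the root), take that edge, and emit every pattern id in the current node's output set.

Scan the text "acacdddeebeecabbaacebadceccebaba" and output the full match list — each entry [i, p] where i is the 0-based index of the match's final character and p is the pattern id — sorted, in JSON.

Build:
Trie (insert patterns):
  n0 'ε': b→5 c→1 e→10
  n1 'c': e→2  [P0 ends]
  n2 'ce': b→3
  n3 'ceb': a→4
  n4 'ceba': ·  [P1 ends]
  n5 'b': a→6 e→8
  n6 'ba': b→7  [P2 ends]
  n7 'bab': ·  [P3 ends]
  n8 'be': e→9
  n9 'bee': ·  [P4 ends]
  n10 'e': e→11
  n11 'ee': ·  [P5 ends]

Failure links (BFS by depth):
  n1('c'): parent n0 fail=0; on 'c' 0 → fail=0;  out {0}∪∅={0}
  n5('b'): parent n0 fail=0; on 'b' 0 → fail=0;  out ∅∪∅=∅
  n10('e'): parent n0 fail=0; on 'e' 0 → fail=0;  out ∅∪∅=∅
  n2('ce'): parent n1 fail=0; on 'e' 0 → fail=10;  out ∅∪∅=∅
  n6('ba'): parent n5 fail=0; on 'a' 0 → fail=0;  out {2}∪∅={2}
  n8('be'): parent n5 fail=0; on 'e' 0 → fail=10;  out ∅∪∅=∅
  n11('ee'): parent n10 fail=0; on 'e' 0 → fail=10;  out {5}∪∅={5}
  n3('ceb'): parent n2 fail=10; on 'b' 10→0 → fail=5;  out ∅∪∅=∅
  n7('bab'): parent n6 fail=0; on 'b' 0 → fail=5;  out {3}∪∅={3}
  n9('bee'): parent n8 fail=10; on 'e' 10 → fail=11;  out {4}∪{5}={4,5}
  n4('ceba'): parent n3 fail=5; on 'a' 5 → fail=6;  out {1}∪{2}={1,2}

Scan:
pos 0 'a': at 0
pos 1 'c': at 1  emit P0@[1:1]
pos 2 'a': at 0 ·f
pos 3 'c': at 1  emit P0@[3:3]
pos 4 'd': at 0 ·f
pos 5 'd': at 0
pos 6 'd': at 0
pos 7 'e': at 10
pos 8 'e': at 11  emit P5@[7:8]
pos 9 'b': at 5 ·f
pos 10 'e': at 8
pos 11 'e': at 9  emit P4@[9:11],P5@[10:11]
pos 12 'c': at 1 ·f  emit P0@[12:12]
pos 13 'a': at 0 ·f
pos 14 'b': at 5
pos 15 'b': at 5 ·f
pos 16 'a': at 6  emit P2@[15:16]
pos 17 'a': at 0 ·f
pos 18 'c': at 1  emit P0@[18:18]
pos 19 'e': at 2
pos 20 'b': at 3
pos 21 'a': at 4  emit P1@[18:21],P2@[20:21]
pos 22 'd': at 0 ·f
pos 23 'c': at 1  emit P0@[23:23]
pos 24 'e': at 2
pos 25 'c': at 1 ·f  emit P0@[25:25]
pos 26 'c': at 1 ·f  emit P0@[26:26]
pos 27 'e': at 2
pos 28 'b': at 3
pos 29 'a': at 4  emit P1@[26:29],P2@[28:29]
pos 30 'b': at 7 ·f  emit P3@[28:30]
pos 31 'a': at 6 ·f  emit P2@[30:31]

All matches (sorted): [[1,0],[3,0],[8,5],[11,4],[11,5],[12,0],[16,2],[18,0],[21,1],[21,2],[23,0],[25,0],[26,0],[29,1],[29,2],[30,3],[31,2]]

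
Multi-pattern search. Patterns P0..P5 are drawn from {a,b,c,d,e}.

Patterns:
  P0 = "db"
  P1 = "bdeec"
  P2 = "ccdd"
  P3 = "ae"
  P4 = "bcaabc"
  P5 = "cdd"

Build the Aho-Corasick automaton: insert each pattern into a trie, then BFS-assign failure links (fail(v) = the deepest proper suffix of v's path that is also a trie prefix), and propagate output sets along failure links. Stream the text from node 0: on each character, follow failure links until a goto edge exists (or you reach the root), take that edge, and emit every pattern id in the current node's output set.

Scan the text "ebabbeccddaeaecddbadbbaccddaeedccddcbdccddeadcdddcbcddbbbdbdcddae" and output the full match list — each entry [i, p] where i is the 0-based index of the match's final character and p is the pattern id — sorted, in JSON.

Build automaton:
Trie nodes:
  0='ε' goto a→12 b→3 c→8 d→1
  1='d' goto b→2
  2='db' goto ·  [P0 ends]
  3='b' goto c→14 d→4
  4='bd' goto e→5
  5='bde' goto e→6
  6='bdee' goto c→7
  7='bdeec' goto ·  [P1 ends]
  8='c' goto c→9 d→19
  9='cc' goto d→10
  10='ccd' goto d→11
  11='ccdd' goto ·  [P2 ends]
  12='a' goto e→13
  13='ae' goto ·  [P3 ends]
  14='bc' goto a→15
  15='bca' goto a→16
  16='bcaa' goto b→17
  17='bcaab' goto c→18
  18='bcaabc' goto ·  [P4 ends]
  19='cd' goto d→20
  20='cdd' goto ·  [P5 ends]

Failure links (BFS by depth):
  n1('d'): parent n0 fail=0; on 'd' 0 → fail=0;  out ∅∪∅=∅
  n3('b'): parent n0 fail=0; on 'b' 0 → fail=0;  out ∅∪∅=∅
  n8('c'): parent n0 fail=0; on 'c' 0 → fail=0;  out ∅∪∅=∅
  n12('a'): parent n0 fail=0; on 'a' 0 → fail=0;  out ∅∪∅=∅
  n2('db'): parent n1 fail=0; on 'b' 0 → fail=3;  out {0}∪∅={0}
  n4('bd'): parent n3 fail=0; on 'd' 0 → fail=1;  out ∅∪∅=∅
  n9('cc'): parent n8 fail=0; on 'c' 0 → fail=8;  out ∅∪∅=∅
  n13('ae'): parent n12 fail=0; on 'e' 0 → fail=0;  out {3}∪∅={3}
  n14('bc'): parent n3 fail=0; on 'c' 0 → fail=8;  out ∅∪∅=∅
  n19('cd'): parent n8 fail=0; on 'd' 0 → fail=1;  out ∅∪∅=∅
  n5('bde'): parent n4 fail=1; on 'e' 1→0 → fail=0;  out ∅∪∅=∅
  n10('ccd'): parent n9 fail=8; on 'd' 8 → fail=19;  out ∅∪∅=∅
  n15('bca'): parent n14 fail=8; on 'a' 8→0 → fail=12;  out ∅∪∅=∅
  n20('cdd'): parent n19 fail=1; on 'd' 1→0 → fail=1;  out {5}∪∅={5}
  n6('bdee'): parent n5 fail=0; on 'e' 0 → fail=0;  out ∅∪∅=∅
  n11('ccdd'): parent n10 fail=19; on 'd' 19 → fail=20;  out {2}∪{5}={2,5}
  n16('bcaa'): parent n15 fail=12; on 'a' 12→0 → fail=12;  out ∅∪∅=∅
  n7('bdeec'): parent n6 fail=0; on 'c' 0 → fail=8;  out {1}∪∅={1}
  n17('bcaab'): parent n16 fail=12; on 'b' 12→0 → fail=3;  out ∅∪∅=∅
  n18('bcaabc'): parent n17 fail=3; on 'c' 3 → fail=14;  out {4}∪∅={4}

Run:
[0] read 'e'  n0⇒n0
[1] read 'b'  n0⇒n3
[2] read 'a'  n3⇒n12 (via fail)
[3] read 'b'  n12⇒n3 (via fail)
[4] read 'b'  n3⇒n3 (via fail)
[5] read 'e'  n3⇒n0 (via fail)
[6] read 'c'  n0⇒n8
[7] read 'c'  n8⇒n9
[8] read 'd'  n9⇒n10
[9] read 'd'  n10⇒n11  emit P2@[6:9],P5@[7:9]
[10] read 'a'  n11⇒n12 (via fail)
[11] read 'e'  n12⇒n13  emit P3@[10:11]
[12] read 'a'  n13⇒n12 (via fail)
[13] read 'e'  n12⇒n13  emit P3@[12:13]
[14] read 'c'  n13⇒n8 (via fail)
[15] read 'd'  n8⇒n19
[16] read 'd'  n19⇒n20  emit P5@[14:16]
[17] read 'b'  n20⇒n2 (via fail)  emit P0@[16:17]
[18] read 'a'  n2⇒n12 (via fail)
[19] read 'd'  n12⇒n1 (via fail)
[20] read 'b'  n1⇒n2  emit P0@[19:20]
[21] read 'b'  n2⇒n3 (via fail)
[22] read 'a'  n3⇒n12 (via fail)
[23] read 'c'  n12⇒n8 (via fail)
[24] read 'c'  n8⇒n9
[25] read 'd'  n9⇒n10
[26] read 'd'  n10⇒n11  emit P2@[23:26],P5@[24:26]
[27] read 'a'  n11⇒n12 (via fail)
[28] read 'e'  n12⇒n13  emit P3@[27:28]
[29] read 'e'  n13⇒n0 (via fail)
[30] read 'd'  n0⇒n1
[31] read 'c'  n1⇒n8 (via fail)
[32] read 'c'  n8⇒n9
[33] read 'd'  n9⇒n10
[34] read 'd'  n10⇒n11  emit P2@[31:34],P5@[32:34]
[35] read 'c'  n11⇒n8 (via fail)
[36] read 'b'  n8⇒n3 (via fail)
[37] read 'd'  n3⇒n4
[38] read 'c'  n4⇒n8 (via fail)
[39] read 'c'  n8⇒n9
[40] read 'd'  n9⇒n10
[41] read 'd'  n10⇒n11  emit P2@[38:41],P5@[39:41]
[42] read 'e'  n11⇒n0 (via fail)
[43] read 'a'  n0⇒n12
[44] read 'd'  n12⇒n1 (via fail)
[45] read 'c'  n1⇒n8 (via fail)
[46] read 'd'  n8⇒n19
[47] read 'd'  n19⇒n20  emit P5@[45:47]
[48] read 'd'  n20⇒n1 (via fail)
[49] read 'c'  n1⇒n8 (via fail)
[50] read 'b'  n8⇒n3 (via fail)
[51] read 'c'  n3⇒n14
[52] read 'd'  n14⇒n19 (via fail)
[53] read 'd'  n19⇒n20  emit P5@[51:53]
[54] read 'b'  n20⇒n2 (via fail)  emit P0@[53:54]
[55] read 'b'  n2⇒n3 (via fail)
[56] read 'b'  n3⇒n3 (via fail)
[57] read 'd'  n3⇒n4
[58] read 'b'  n4⇒n2 (via fail)  emit P0@[57:58]
[59] read 'd'  n2⇒n4 (via fail)
[60] read 'c'  n4⇒n8 (via fail)
[61] read 'd'  n8⇒n19
[62] read 'd'  n19⇒n20  emit P5@[60:62]
[63] read 'a'  n20⇒n12 (via fail)
[64] read 'e'  n12⇒n13  emit P3@[63:64]

Matches: [[9,2],[9,5],[11,3],[13,3],[16,5],[17,0],[20,0],[26,2],[26,5],[28,3],[34,2],[34,5],[41,2],[41,5],[47,5],[53,5],[54,0],[58,0],[62,5],[64,3]]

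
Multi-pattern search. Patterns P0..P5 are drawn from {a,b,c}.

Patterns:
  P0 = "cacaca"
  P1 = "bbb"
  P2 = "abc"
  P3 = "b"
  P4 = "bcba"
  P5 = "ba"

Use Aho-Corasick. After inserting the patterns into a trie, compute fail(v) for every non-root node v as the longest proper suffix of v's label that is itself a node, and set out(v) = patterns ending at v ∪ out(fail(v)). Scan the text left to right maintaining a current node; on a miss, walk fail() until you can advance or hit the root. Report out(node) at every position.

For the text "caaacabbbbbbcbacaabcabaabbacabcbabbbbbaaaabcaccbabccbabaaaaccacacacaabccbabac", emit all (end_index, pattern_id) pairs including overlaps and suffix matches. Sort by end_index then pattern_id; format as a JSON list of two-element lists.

Build:
Trie (insert patterns):
  n0 'ε': a→10 b→7 c→1
  n1 'c': a→2
  n2 'ca': c→3
  n3 'cac': a→4
  n4 'caca': c→5
  n5 'cacac': a→6
  n6 'cacaca': ·  [P0 ends]
  n7 'b': a→16 b→8 c→13  [P3 ends]
  n8 'bb': b→9
  n9 'bbb': ·  [P1 ends]
  n10 'a': b→11
  n11 'ab': c→12
  n12 'abc': ·  [P2 ends]
  n13 'bc': b→14
  n14 'bcb': a→15
  n15 'bcba': ·  [P4 ends]
  n16 'ba': ·  [P5 ends]

Failure links (BFS by depth):
  fail(1) 'c': from fail(0)=0 chase 'c': 0 ⇒ 0;  out=∅∪out(0)=∅
  fail(7) 'b': from fail(0)=0 chase 'b': 0 ⇒ 0;  out={3}∪out(0)={3}
  fail(10) 'a': from fail(0)=0 chase 'a': 0 ⇒ 0;  out=∅∪out(0)=∅
  fail(2) 'ca': from fail(1)=0 chase 'a': 0 ⇒ 10;  out=∅∪out(10)=∅
  fail(8) 'bb': from fail(7)=0 chase 'b': 0 ⇒ 7;  out=∅∪out(7)={3}
  fail(11) 'ab': from fail(10)=0 chase 'b': 0 ⇒ 7;  out=∅∪out(7)={3}
  fail(13) 'bc': from fail(7)=0 chase 'c': 0 ⇒ 1;  out=∅∪out(1)=∅
  fail(16) 'ba': from fail(7)=0 chase 'a': 0 ⇒ 10;  out={5}∪out(10)={5}
  fail(3) 'cac': from fail(2)=10 chase 'c': 10→0 ⇒ 1;  out=∅∪out(1)=∅
  fail(9) 'bbb': from fail(8)=7 chase 'b': 7 ⇒ 8;  out={1}∪out(8)={1,3}
  fail(12) 'abc': from fail(11)=7 chase 'c': 7 ⇒ 13;  out={2}∪out(13)={2}
  fail(14) 'bcb': from fail(13)=1 chase 'b': 1→0 ⇒ 7;  out=∅∪out(7)={3}
  fail(4) 'caca': from fail(3)=1 chase 'a': 1 ⇒ 2;  out=∅∪out(2)=∅
  fail(15) 'bcba': from fail(14)=7 chase 'a': 7 ⇒ 16;  out={4}∪out(16)={4,5}
  fail(5) 'cacac': from fail(4)=2 chase 'c': 2 ⇒ 3;  out=∅∪out(3)=∅
  fail(6) 'cacaca': from fail(5)=3 chase 'a': 3 ⇒ 4;  out={0}∪out(4)={0}

Run:
[0] read 'c'  n0⇒n1
[1] read 'a'  n1⇒n2
[2] read 'a'  n2⇒n10 ·f
[3] read 'a'  n10⇒n10 ·f
[4] read 'c'  n10⇒n1 ·f
[5] read 'a'  n1⇒n2
[6] read 'b'  n2⇒n11 ·f  → match P3@[6:6]
[7] read 'b'  n11⇒n8 ·f  → match P3@[7:7]
[8] read 'b'  n8⇒n9  → match P1@[6:8],P3@[8:8]
[9] read 'b'  n9⇒n9 ·f  → match P1@[7:9],P3@[9:9]
[10] read 'b'  n9⇒n9 ·f  → match P1@[8:10],P3@[10:10]
[11] read 'b'  n9⇒n9 ·f  → match P1@[9:11],P3@[11:11]
[12] read 'c'  n9⇒n13 ·f
[13] read 'b'  n13⇒n14  → match P3@[13:13]
[14] read 'a'  n14⇒n15  → match P4@[11:14],P5@[13:14]
[15] read 'c'  n15⇒n1 ·f
[16] read 'a'  n1⇒n2
[17] read 'a'  n2⇒n10 ·f
[18] read 'b'  n10⇒n11  → match P3@[18:18]
[19] read 'c'  n11⇒n12  → match P2@[17:19]
[20] read 'a'  n12⇒n2 ·f
[21] read 'b'  n2⇒n11 ·f  → match P3@[21:21]
[22] read 'a'  n11⇒n16 ·f  → match P5@[21:22]
[23] read 'a'  n16⇒n10 ·f
[24] read 'b'  n10⇒n11  → match P3@[24:24]
[25] read 'b'  n11⇒n8 ·f  → match P3@[25:25]
[26] read 'a'  n8⇒n16 ·f  → match P5@[25:26]
[27] read 'c'  n16⇒n1 ·f
[28] read 'a'  n1⇒n2
[29] read 'b'  n2⇒n11 ·f  → match P3@[29:29]
[30] read 'c'  n11⇒n12  → match P2@[28:30]
[31] read 'b'  n12⇒n14 ·f  → match P3@[31:31]
[32] read 'a'  n14⇒n15  → match P4@[29:32],P5@[31:32]
[33] read 'b'  n15⇒n11 ·f  → match P3@[33:33]
[34] read 'b'  n11⇒n8 ·f  → match P3@[34:34]
[35] read 'b'  n8⇒n9  → match P1@[33:35],P3@[35:35]
[36] read 'b'  n9⇒n9 ·f  → match P1@[34:36],P3@[36:36]
[37] read 'b'  n9⇒n9 ·f  → match P1@[35:37],P3@[37:37]
[38] read 'a'  n9⇒n16 ·f  → match P5@[37:38]
[39] read 'a'  n16⇒n10 ·f
[40] read 'a'  n10⇒n10 ·f
[41] read 'a'  n10⇒n10 ·f
[42] read 'b'  n10⇒n11  → match P3@[42:42]
[43] read 'c'  n11⇒n12  → match P2@[41:43]
[44] read 'a'  n12⇒n2 ·f
[45] read 'c'  n2⇒n3
[46] read 'c'  n3⇒n1 ·f
[47] read 'b'  n1⇒n7 ·f  → match P3@[47:47]
[48] read 'a'  n7⇒n16  → match P5@[47:48]
[49] read 'b'  n16⇒n11 ·f  → match P3@[49:49]
[50] read 'c'  n11⇒n12  → match P2@[48:50]
[51] read 'c'  n12⇒n1 ·f
[52] read 'b'  n1⇒n7 ·f  → match P3@[52:52]
[53] read 'a'  n7⇒n16  → match P5@[52:53]
[54] read 'b'  n16⇒n11 ·f  → match P3@[54:54]
[55] read 'a'  n11⇒n16 ·f  → match P5@[54:55]
[56] read 'a'  n16⇒n10 ·f
[57] read 'a'  n10⇒n10 ·f
[58] read 'a'  n10⇒n10 ·f
[59] read 'c'  n10⇒n1 ·f
[60] read 'c'  n1⇒n1 ·f
[61] read 'a'  n1⇒n2
[62] read 'c'  n2⇒n3
[63] read 'a'  n3⇒n4
[64] read 'c'  n4⇒n5
[65] read 'a'  n5⇒n6  → match P0@[60:65]
[66] read 'c'  n6⇒n5 ·f
[67] read 'a'  n5⇒n6  → match P0@[62:67]
[68] read 'a'  n6⇒n10 ·f
[69] read 'b'  n10⇒n11  → match P3@[69:69]
[70] read 'c'  n11⇒n12  → match P2@[68:70]
[71] read 'c'  n12⇒n1 ·f
[72] read 'b'  n1⇒n7 ·f  → match P3@[72:72]
[73] read 'a'  n7⇒n16  → match P5@[72:73]
[74] read 'b'  n16⇒n11 ·f  → match P3@[74:74]
[75] read 'a'  n11⇒n16 ·f  → match P5@[74:75]
[76] read 'c'  n16⇒n1 ·f

All matches (sorted): [[6,3],[7,3],[8,1],[8,3],[9,1],[9,3],[10,1],[10,3],[11,1],[11,3],[13,3],[14,4],[14,5],[18,3],[19,2],[21,3],[22,5],[24,3],[25,3],[26,5],[29,3],[30,2],[31,3],[32,4],[32,5],[33,3],[34,3],[35,1],[35,3],[36,1],[36,3],[37,1],[37,3],[38,5],[42,3],[43,2],[47,3],[48,5],[49,3],[50,2],[52,3],[53,5],[54,3],[55,5],[65,0],[67,0],[69,3],[70,2],[72,3],[73,5],[74,3],[75,5]]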